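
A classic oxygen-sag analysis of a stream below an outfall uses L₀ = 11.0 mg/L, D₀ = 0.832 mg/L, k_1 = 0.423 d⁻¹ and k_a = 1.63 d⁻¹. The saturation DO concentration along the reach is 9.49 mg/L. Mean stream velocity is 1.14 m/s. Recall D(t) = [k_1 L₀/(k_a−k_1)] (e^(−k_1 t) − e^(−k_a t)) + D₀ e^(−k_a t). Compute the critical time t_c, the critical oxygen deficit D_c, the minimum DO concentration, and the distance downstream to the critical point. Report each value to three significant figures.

With k_a/k_1 = 3.853 and 1 − D₀(k_a−k_1)/(k_1 L₀) = 0.7842,
t_c = ln(3.853 × 0.7842) / (1.63 − 0.423) = ln(3.022) / 1.207 = 1.106/1.207 = 0.9162 d.
L(t_c) = L₀ e^(−k_1 t_c) = 11.0 × 0.6787 = 7.466 mg/L, and at the critical point k_a D_c = k_1 L, so D_c = (0.423/1.63) × 7.466 = 1.937 mg/L.
Minimum DO = C_s − D_c = 9.49 − 1.937 = 7.553 mg/L.
x_c = v t_c = 1.14 m/s × 0.9162 d × 86400 s/d = 90240 m ≈ 90.2 km.

t_c ≈ 0.916 d; D_c ≈ 1.94 mg/L; min DO ≈ 7.55 mg/L; x_c ≈ 90.2 km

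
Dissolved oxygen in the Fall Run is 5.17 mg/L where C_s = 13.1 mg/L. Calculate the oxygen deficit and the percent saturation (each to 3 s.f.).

D = C_s − C = 13.1 − 5.17 = 7.93 mg/L.
% saturation = 5.17/13.1 × 100 = 39.5 %.

D ≈ 7.93 mg/L; 39.5 % saturation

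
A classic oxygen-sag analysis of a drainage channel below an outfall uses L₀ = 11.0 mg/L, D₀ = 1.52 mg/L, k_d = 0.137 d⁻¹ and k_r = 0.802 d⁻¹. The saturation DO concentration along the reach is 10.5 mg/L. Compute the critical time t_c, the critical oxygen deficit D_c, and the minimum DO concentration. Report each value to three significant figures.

t_c = [1/(k_r−k_d)] ln[(k_r/k_d)(1 − D₀(k_r−k_d)/(k_d L₀))]
= [1/(0.802−0.137)] ln[(0.802/0.137)(1 − 1.52×0.6650/(0.137×11.0))]
= (1/0.6650) ln[5.854 × 0.3293] = 1.504 × ln(1.928) = 1.504 × 0.6562 = 0.9868 d.
D_c = (k_d/k_r) L₀ e^(−k_d t_c) = (0.137/0.802) × 11.0 × e^(−0.137×0.9868) = 0.1708 × 11.0 × 0.8735 = 1.641 mg/L.
Minimum DO = C_s − D_c = 10.5 − 1.641 = 8.859 mg/L.

t_c ≈ 0.987 d; D_c ≈ 1.64 mg/L; min DO ≈ 8.86 mg/L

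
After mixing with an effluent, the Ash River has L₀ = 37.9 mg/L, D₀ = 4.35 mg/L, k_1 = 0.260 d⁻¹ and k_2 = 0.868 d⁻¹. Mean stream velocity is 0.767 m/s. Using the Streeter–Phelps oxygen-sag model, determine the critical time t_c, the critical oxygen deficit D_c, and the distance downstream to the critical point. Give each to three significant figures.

t_c ≈ 1.47 d; D_c ≈ 7.75 mg/L; x_c ≈ 97.3 km

At the critical point dD/dt = 0, so k_1 L₀ e^(−k_1 t) = k_2 D. Substituting D(t) from the Streeter–Phelps equation and solving for t gives
t_c = ln[(k_2/k_1)(1 − D₀(k_2−k_1)/(k_1 L₀))] / (k_2−k_1).
Here k_2−k_1 = 0.6080 d⁻¹ and 1 − D₀(k_2−k_1)/(k_1 L₀) = 1 − 4.35×0.6080/(0.260×37.9) = 0.7316, so
t_c = ln(3.338 × 0.7316) / 0.6080 = 0.8930 / 0.6080 = 1.469 d.
D_c = (k_1/k_2) L₀ e^(−k_1 t_c) = (0.260/0.868) × 37.9 × e^(−0.260×1.469) = 0.2995 × 37.9 × 0.6826 = 7.749 mg/L.
x_c = v t_c = 0.767 m/s × 1.469 d × 86400 s/d = 97330 m ≈ 97.3 km.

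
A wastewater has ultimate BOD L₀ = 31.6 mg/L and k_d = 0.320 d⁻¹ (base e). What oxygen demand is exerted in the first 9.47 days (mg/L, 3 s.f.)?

y ≈ 30.1 mg/L

y_t = L₀(1 − e^(−k_d t)) = 31.6 × (1 − e^(−0.320×9.47))
= 31.6 × (1 − 0.04830) = 31.6 × 0.9517 = 30.07 mg/L.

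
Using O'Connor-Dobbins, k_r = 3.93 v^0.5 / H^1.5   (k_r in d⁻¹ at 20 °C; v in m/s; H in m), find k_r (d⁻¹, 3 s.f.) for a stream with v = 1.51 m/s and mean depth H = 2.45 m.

k_r = 3.93 × 1.51^0.5 / 2.45^1.5 = 3.93 × 1.229 / 3.835 = 1.259 d⁻¹.

k_r ≈ 1.26 d⁻¹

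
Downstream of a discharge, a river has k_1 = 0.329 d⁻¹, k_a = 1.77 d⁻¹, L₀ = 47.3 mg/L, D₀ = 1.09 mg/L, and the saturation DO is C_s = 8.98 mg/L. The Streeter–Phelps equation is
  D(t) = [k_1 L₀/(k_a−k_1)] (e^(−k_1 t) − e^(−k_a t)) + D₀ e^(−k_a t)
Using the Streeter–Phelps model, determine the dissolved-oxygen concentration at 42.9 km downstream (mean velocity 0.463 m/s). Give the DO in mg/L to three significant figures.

Travel time t = x/v = 42.9 km / (0.463 m/s) = 42900 m / 0.463 m/s = 92660 s = 1.072 d.
k_1 L₀/(k_a−k_1) = 0.329×47.3/(1.77−0.329) = 15.56/1.441 = 10.80 mg/L.
e^(−k_1 t) = e^(−0.329×1.072) = 0.7027; e^(−k_a t) = e^(−1.77×1.072) = 0.1498.
D = 10.80 × (0.7027 − 0.1498) + 1.09 × 0.1498 = 5.970 + 0.1633 = 6.134 mg/L.
DO = C_s − D = 8.98 − 6.134 = 2.846 mg/L.

DO ≈ 2.85 mg/L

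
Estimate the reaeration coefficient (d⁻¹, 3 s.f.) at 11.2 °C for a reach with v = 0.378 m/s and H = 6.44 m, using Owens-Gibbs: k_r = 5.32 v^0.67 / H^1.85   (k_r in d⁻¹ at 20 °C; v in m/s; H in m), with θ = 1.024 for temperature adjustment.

k_r(20) = 5.32 × 0.378^0.67 / 6.44^1.85 = 5.32 × 0.5211 / 31.36 = 0.08839 d⁻¹.
k_r(11.2) = 0.08839 × 1.024^(11.2−20) = 0.08839 × 0.8116 = 0.07174 d⁻¹.

k_r ≈ 0.0717 d⁻¹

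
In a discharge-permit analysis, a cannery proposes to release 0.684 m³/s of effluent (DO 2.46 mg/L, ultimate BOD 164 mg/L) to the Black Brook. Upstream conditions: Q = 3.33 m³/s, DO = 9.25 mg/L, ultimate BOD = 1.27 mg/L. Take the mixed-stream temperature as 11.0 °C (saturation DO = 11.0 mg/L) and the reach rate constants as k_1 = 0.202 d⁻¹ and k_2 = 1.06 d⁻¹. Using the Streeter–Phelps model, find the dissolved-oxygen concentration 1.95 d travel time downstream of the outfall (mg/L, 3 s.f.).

DO ≈ 6.89 mg/L

Mixed DO = (3.33×9.25 + 0.684×2.46)/(3.33+0.684) = 32.49/4.014 = 8.093 mg/L.
Mixed L₀ = (3.33×1.27 + 0.684×164)/(4.014) = 116.4/4.014 = 29.00 mg/L.
Initial deficit D₀ = C_s − DO₀ = 11.0 − 8.093 = 2.907 mg/L.
D(1.95) = [0.202×29.00/(1.06−0.202)](e^(−0.202×1.95) − e^(−1.06×1.95)) + 2.907 e^(−1.06×1.95)
= 6.827 × (0.6744 − 0.1266) + 2.907 × 0.1266 = 4.108 mg/L.
DO = 11.0 − 4.108 = 6.892 mg/L.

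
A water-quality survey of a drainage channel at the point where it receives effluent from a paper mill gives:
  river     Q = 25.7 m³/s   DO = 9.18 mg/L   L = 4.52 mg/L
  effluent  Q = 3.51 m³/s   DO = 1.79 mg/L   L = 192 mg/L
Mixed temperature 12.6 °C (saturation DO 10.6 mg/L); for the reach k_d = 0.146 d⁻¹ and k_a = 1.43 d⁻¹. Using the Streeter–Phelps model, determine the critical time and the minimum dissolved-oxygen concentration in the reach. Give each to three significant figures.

t_c ≈ 0.696 d; minimum DO ≈ 8.11 mg/L

Mixed DO = (25.7×9.18 + 3.51×1.79)/(25.7+3.51) = 242.2/29.21 = 8.292 mg/L.
Mixed L₀ = (25.7×4.52 + 3.51×192)/(29.21) = 790.1/29.21 = 27.05 mg/L.
Initial deficit D₀ = C_s − DO₀ = 10.6 − 8.292 = 2.308 mg/L.
t_c = (1/1.284) ln[(1.43/0.146)(1 − 2.308×1.284/(0.146×27.05))] = 0.7788 × ln(2.444) = 0.6961 d.
D_c = (0.146/1.43) × 27.05 × e^(−0.146×0.6961) = 0.1021 × 27.05 × 0.9034 = 2.495 mg/L.
Minimum DO = 10.6 − 2.495 = 8.105 mg/L.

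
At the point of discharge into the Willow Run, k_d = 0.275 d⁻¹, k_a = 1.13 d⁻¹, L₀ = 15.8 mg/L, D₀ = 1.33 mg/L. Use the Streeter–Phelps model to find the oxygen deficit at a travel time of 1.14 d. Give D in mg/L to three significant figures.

D ≈ 2.68 mg/L

k_d L₀/(k_a−k_d) = 0.275×15.8/(1.13−0.275) = 4.345/0.8550 = 5.082 mg/L.
e^(−k_d t) = e^(−0.275×1.140) = 0.7309; e^(−k_a t) = e^(−1.13×1.140) = 0.2758.
D = 5.082 × (0.7309 − 0.2758) + 1.33 × 0.2758 = 2.313 + 0.3668 = 2.680 mg/L.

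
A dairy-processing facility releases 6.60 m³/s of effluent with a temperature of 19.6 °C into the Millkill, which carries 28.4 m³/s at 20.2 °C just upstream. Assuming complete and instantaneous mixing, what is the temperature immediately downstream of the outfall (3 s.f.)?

20.1 °C

Flow-weighted mixing: C = (Q_r C_r + Q_w C_w)/(Q_r + Q_w)
= (28.4×20.2 + 6.60×19.6)/(28.4 + 6.60) = 703.0/35.00 = 20.09 °C.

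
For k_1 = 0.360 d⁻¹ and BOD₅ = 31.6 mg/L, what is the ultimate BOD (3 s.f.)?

L₀ ≈ 37.9 mg/L

BOD₅ = L₀(1 − e^(−5k_1)) ⇒ L₀ = BOD₅ / (1 − e^(−5×0.360))
= 31.6 / (1 − 0.1653) = 31.6 / 0.8347 = 37.86 mg/L.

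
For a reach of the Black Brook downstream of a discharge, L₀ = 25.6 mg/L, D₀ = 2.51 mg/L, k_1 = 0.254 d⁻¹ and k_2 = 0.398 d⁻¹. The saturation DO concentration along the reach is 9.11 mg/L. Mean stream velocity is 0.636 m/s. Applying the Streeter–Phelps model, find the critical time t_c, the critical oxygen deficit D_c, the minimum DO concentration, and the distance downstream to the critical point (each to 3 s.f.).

With k_2/k_1 = 1.567 and 1 − D₀(k_2−k_1)/(k_1 L₀) = 0.9444,
t_c = ln(1.567 × 0.9444) / (0.398 − 0.254) = ln(1.480) / 0.1440 = 0.3919/0.1440 = 2.722 d.
D_c = (k_1/k_2) L₀ e^(−k_1 t_c) = (0.254/0.398) × 25.6 × e^(−0.254×2.722) = 0.6382 × 25.6 × 0.5009 = 8.184 mg/L.
Minimum DO = C_s − D_c = 9.11 − 8.184 = 0.9262 mg/L.
x_c = v t_c = 0.636 m/s × 2.722 d × 86400 s/d = 149600 m ≈ 150 km.

t_c ≈ 2.72 d; D_c ≈ 8.18 mg/L; min DO ≈ 0.926 mg/L; x_c ≈ 150 km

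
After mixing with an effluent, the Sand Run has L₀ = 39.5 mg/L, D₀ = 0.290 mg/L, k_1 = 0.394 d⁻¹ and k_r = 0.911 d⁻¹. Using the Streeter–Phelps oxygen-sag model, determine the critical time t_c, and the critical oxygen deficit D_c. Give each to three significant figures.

t_c ≈ 1.60 d; D_c ≈ 9.09 mg/L

t_c = [1/(k_r−k_1)] ln[(k_r/k_1)(1 − D₀(k_r−k_1)/(k_1 L₀))]
= [1/(0.911−0.394)] ln[(0.911/0.394)(1 − 0.290×0.5170/(0.394×39.5))]
= (1/0.5170) ln[2.312 × 0.9904] = 1.934 × ln(2.290) = 1.934 × 0.8285 = 1.603 d.
D_c = (k_1/k_r) L₀ e^(−k_1 t_c) = (0.394/0.911) × 39.5 × e^(−0.394×1.603) = 0.4325 × 39.5 × 0.5318 = 9.086 mg/L.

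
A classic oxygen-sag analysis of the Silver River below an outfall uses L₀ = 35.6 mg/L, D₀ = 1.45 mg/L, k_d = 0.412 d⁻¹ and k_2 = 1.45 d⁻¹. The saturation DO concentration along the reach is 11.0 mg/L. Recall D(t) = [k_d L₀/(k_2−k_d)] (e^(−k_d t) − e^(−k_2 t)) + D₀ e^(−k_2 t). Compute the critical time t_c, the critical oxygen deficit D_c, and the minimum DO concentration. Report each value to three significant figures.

At the critical point dD/dt = 0, so k_d L₀ e^(−k_d t) = k_2 D. Substituting D(t) from the Streeter–Phelps equation and solving for t gives
t_c = ln[(k_2/k_d)(1 − D₀(k_2−k_d)/(k_d L₀))] / (k_2−k_d).
Here k_2−k_d = 1.038 d⁻¹ and 1 − D₀(k_2−k_d)/(k_d L₀) = 1 − 1.45×1.038/(0.412×35.6) = 0.8974, so
t_c = ln(3.519 × 0.8974) / 1.038 = 1.150 / 1.038 = 1.108 d.
L(t_c) = L₀ e^(−k_d t_c) = 35.6 × 0.6335 = 22.55 mg/L, and at the critical point k_2 D_c = k_d L, so D_c = (0.412/1.45) × 22.55 = 6.408 mg/L.
Minimum DO = C_s − D_c = 11.0 − 6.408 = 4.592 mg/L.

t_c ≈ 1.11 d; D_c ≈ 6.41 mg/L; min DO ≈ 4.59 mg/L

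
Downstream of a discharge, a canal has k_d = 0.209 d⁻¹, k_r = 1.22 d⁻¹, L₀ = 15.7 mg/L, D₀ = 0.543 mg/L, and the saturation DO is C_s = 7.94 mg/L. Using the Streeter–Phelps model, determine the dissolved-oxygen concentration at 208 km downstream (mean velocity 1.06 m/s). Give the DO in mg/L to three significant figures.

Travel time t = x/v = 208 km / (1.06 m/s) = 208000 m / 1.06 m/s = 196200 s = 2.271 d.
k_d L₀/(k_r−k_d) = 0.209×15.7/(1.22−0.209) = 3.281/1.011 = 3.246 mg/L.
e^(−k_d t) = e^(−0.209×2.271) = 0.6221; e^(−k_r t) = e^(−1.22×2.271) = 0.06261.
D = 3.246 × (0.6221 − 0.06261) + 0.543 × 0.06261 = 1.816 + 0.03400 = 1.850 mg/L.
DO = C_s − D = 7.94 − 1.850 = 6.090 mg/L.

DO ≈ 6.09 mg/L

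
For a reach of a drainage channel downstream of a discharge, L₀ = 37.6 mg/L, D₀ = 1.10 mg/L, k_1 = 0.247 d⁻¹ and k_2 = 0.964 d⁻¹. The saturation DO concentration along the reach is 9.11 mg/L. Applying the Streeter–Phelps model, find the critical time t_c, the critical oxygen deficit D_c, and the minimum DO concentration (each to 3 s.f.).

t_c ≈ 1.78 d; D_c ≈ 6.21 mg/L; min DO ≈ 2.90 mg/L

t_c = [1/(k_2−k_1)] ln[(k_2/k_1)(1 − D₀(k_2−k_1)/(k_1 L₀))]
= [1/(0.964−0.247)] ln[(0.964/0.247)(1 − 1.10×0.7170/(0.247×37.6))]
= (1/0.7170) ln[3.903 × 0.9151] = 1.395 × ln(3.571) = 1.395 × 1.273 = 1.775 d.
L(t_c) = L₀ e^(−k_1 t_c) = 37.6 × 0.6450 = 24.25 mg/L, and at the critical point k_2 D_c = k_1 L, so D_c = (0.247/0.964) × 24.25 = 6.214 mg/L.
Minimum DO = C_s − D_c = 9.11 − 6.214 = 2.896 mg/L.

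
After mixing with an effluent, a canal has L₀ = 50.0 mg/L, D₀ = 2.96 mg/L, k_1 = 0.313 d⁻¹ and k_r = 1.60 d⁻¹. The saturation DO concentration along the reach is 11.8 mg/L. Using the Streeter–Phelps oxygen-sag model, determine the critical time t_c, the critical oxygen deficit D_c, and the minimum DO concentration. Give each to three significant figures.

t_c ≈ 1.05 d; D_c ≈ 7.04 mg/L; min DO ≈ 4.76 mg/L

With k_r/k_1 = 5.112 and 1 − D₀(k_r−k_1)/(k_1 L₀) = 0.7566,
t_c = ln(5.112 × 0.7566) / (1.60 − 0.313) = ln(3.868) / 1.287 = 1.353/1.287 = 1.051 d.
L(t_c) = L₀ e^(−k_1 t_c) = 50.0 × 0.7197 = 35.98 mg/L, and at the critical point k_r D_c = k_1 L, so D_c = (0.313/1.60) × 35.98 = 7.039 mg/L.
Minimum DO = C_s − D_c = 11.8 − 7.039 = 4.761 mg/L.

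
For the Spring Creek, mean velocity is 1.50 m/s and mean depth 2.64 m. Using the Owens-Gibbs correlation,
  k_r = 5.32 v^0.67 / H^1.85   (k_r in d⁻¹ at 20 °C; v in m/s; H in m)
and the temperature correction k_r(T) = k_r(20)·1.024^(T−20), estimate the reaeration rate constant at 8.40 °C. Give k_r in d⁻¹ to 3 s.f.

k_r(20) = 5.32 × 1.50^0.67 / 2.64^1.85 = 5.32 × 1.312 / 6.025 = 1.159 d⁻¹.
k_r(8.40) = 1.159 × 1.024^(8.40−20) = 1.159 × 0.7595 = 0.8799 d⁻¹.

k_r ≈ 0.880 d⁻¹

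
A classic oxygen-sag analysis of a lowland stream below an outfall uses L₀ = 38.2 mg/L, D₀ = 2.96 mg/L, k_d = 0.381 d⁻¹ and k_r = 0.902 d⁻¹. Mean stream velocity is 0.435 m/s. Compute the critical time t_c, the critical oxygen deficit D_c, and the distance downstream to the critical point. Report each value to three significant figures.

With k_r/k_d = 2.367 and 1 − D₀(k_r−k_d)/(k_d L₀) = 0.8940,
t_c = ln(2.367 × 0.8940) / (0.902 − 0.381) = ln(2.117) / 0.5210 = 0.7498/0.5210 = 1.439 d.
L(t_c) = L₀ e^(−k_d t_c) = 38.2 × 0.5779 = 22.08 mg/L, and at the critical point k_r D_c = k_d L, so D_c = (0.381/0.902) × 22.08 = 9.325 mg/L.
x_c = v t_c = 0.435 m/s × 1.439 d × 86400 s/d = 54090 m ≈ 54.1 km.

t_c ≈ 1.44 d; D_c ≈ 9.32 mg/L; x_c ≈ 54.1 km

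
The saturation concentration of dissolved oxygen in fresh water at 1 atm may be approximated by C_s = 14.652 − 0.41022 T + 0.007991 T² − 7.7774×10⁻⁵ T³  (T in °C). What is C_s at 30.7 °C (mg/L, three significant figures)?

C_s ≈ 7.34 mg/L

C_s = 14.652 − 0.41022×30.7 + 0.007991×30.7² − 7.7774×10⁻⁵×30.7³ = 7.339 mg/L.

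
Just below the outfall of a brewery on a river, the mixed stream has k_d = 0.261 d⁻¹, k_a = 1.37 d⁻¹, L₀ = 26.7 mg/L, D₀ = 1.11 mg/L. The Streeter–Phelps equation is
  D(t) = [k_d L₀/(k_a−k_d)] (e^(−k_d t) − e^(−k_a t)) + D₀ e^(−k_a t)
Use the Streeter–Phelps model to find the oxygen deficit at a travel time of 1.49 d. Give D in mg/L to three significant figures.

k_d L₀/(k_a−k_d) = 0.261×26.7/(1.37−0.261) = 6.969/1.109 = 6.284 mg/L.
e^(−k_d t) = e^(−0.261×1.490) = 0.6778; e^(−k_a t) = e^(−1.37×1.490) = 0.1299.
D = 6.284 × (0.6778 − 0.1299) + 1.11 × 0.1299 = 3.443 + 0.1441 = 3.587 mg/L.

D ≈ 3.59 mg/L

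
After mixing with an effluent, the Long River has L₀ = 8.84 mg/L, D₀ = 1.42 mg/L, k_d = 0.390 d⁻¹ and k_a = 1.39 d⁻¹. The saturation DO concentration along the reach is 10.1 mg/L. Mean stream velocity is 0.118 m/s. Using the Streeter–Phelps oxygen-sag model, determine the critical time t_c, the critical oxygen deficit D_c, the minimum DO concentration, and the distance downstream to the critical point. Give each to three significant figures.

t_c ≈ 0.740 d; D_c ≈ 1.86 mg/L; min DO ≈ 8.24 mg/L; x_c ≈ 7.55 km

t_c = [1/(k_a−k_d)] ln[(k_a/k_d)(1 − D₀(k_a−k_d)/(k_d L₀))]
= [1/(1.39−0.390)] ln[(1.39/0.390)(1 − 1.42×1.000/(0.390×8.84))]
= (1/1.000) ln[3.564 × 0.5881] = 1.000 × ln(2.096) = 1.000 × 0.7401 = 0.7401 d.
L(t_c) = L₀ e^(−k_d t_c) = 8.84 × 0.7493 = 6.624 mg/L, and at the critical point k_a D_c = k_d L, so D_c = (0.390/1.39) × 6.624 = 1.858 mg/L.
Minimum DO = C_s − D_c = 10.1 − 1.858 = 8.242 mg/L.
x_c = v t_c = 0.118 m/s × 0.7401 d × 86400 s/d = 7545 m ≈ 7.55 km.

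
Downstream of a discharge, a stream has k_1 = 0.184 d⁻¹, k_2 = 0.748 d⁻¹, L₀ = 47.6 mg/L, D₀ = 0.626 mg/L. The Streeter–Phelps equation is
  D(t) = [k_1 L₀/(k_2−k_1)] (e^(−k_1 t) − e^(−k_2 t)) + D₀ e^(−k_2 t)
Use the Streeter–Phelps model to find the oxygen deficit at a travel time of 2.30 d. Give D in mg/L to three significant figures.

D ≈ 7.50 mg/L

k_1 L₀/(k_2−k_1) = 0.184×47.6/(0.748−0.184) = 8.758/0.5640 = 15.53 mg/L.
e^(−k_1 t) = e^(−0.184×2.300) = 0.6549; e^(−k_2 t) = e^(−0.748×2.300) = 0.1790.
D = 15.53 × (0.6549 − 0.1790) + 0.626 × 0.1790 = 7.391 + 0.1121 = 7.503 mg/L.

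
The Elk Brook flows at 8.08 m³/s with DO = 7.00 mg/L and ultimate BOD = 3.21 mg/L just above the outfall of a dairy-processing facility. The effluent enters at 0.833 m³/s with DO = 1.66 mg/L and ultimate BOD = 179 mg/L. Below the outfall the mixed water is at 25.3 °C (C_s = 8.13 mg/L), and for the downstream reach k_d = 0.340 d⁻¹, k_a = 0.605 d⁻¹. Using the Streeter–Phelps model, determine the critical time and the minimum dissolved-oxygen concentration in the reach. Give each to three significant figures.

t_c ≈ 1.92 d; minimum DO ≈ 2.39 mg/L

Mixed DO = (8.08×7.00 + 0.833×1.66)/(8.08+0.833) = 57.94/8.913 = 6.501 mg/L.
Mixed L₀ = (8.08×3.21 + 0.833×179)/(8.913) = 175.0/8.913 = 19.64 mg/L.
Initial deficit D₀ = C_s − DO₀ = 8.13 − 6.501 = 1.629 mg/L.
t_c = (1/0.2650) ln[(0.605/0.340)(1 − 1.629×0.2650/(0.340×19.64))] = 3.774 × ln(1.664) = 1.922 d.
D_c = (0.340/0.605) × 19.64 × e^(−0.340×1.922) = 0.5620 × 19.64 × 0.5202 = 5.741 mg/L.
Minimum DO = 8.13 − 5.741 = 2.389 mg/L.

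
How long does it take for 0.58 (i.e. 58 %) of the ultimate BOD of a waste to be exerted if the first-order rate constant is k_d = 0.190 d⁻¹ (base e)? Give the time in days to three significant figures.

y/L₀ = 1 − e^(−k_d t) = 0.58 ⇒ e^(−k_d t) = 0.420
t = −ln(0.420) / 0.190 = 0.8675 / 0.190 = 4.566 d.

t ≈ 4.57 d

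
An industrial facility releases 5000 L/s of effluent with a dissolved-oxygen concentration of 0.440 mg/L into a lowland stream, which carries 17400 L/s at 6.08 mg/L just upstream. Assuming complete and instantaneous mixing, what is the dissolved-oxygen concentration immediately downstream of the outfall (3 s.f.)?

4.82 mg/L

Flow-weighted mixing: C = (Q_r C_r + Q_w C_w)/(Q_r + Q_w)
= (17400×6.08 + 5000×0.440)/(17400 + 5000) = 108000/22400 = 4.821 mg/L.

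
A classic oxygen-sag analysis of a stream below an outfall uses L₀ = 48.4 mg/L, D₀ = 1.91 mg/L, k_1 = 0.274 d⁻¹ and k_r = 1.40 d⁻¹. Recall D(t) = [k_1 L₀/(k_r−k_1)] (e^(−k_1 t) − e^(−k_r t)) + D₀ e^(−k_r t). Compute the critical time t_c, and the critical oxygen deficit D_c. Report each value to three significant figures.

t_c ≈ 1.29 d; D_c ≈ 6.65 mg/L

At the critical point dD/dt = 0, so k_1 L₀ e^(−k_1 t) = k_r D. Substituting D(t) from the Streeter–Phelps equation and solving for t gives
t_c = ln[(k_r/k_1)(1 − D₀(k_r−k_1)/(k_1 L₀))] / (k_r−k_1).
Here k_r−k_1 = 1.126 d⁻¹ and 1 − D₀(k_r−k_1)/(k_1 L₀) = 1 − 1.91×1.126/(0.274×48.4) = 0.8378, so
t_c = ln(5.109 × 0.8378) / 1.126 = 1.454 / 1.126 = 1.291 d.
D_c = (k_1/k_r) L₀ e^(−k_1 t_c) = (0.274/1.40) × 48.4 × e^(−0.274×1.291) = 0.1957 × 48.4 × 0.7020 = 6.650 mg/L.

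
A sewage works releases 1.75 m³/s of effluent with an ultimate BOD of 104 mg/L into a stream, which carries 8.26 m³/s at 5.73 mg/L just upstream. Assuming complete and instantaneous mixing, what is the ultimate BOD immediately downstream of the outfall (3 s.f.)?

22.9 mg/L

Flow-weighted mixing: C = (Q_r C_r + Q_w C_w)/(Q_r + Q_w)
= (8.26×5.73 + 1.75×104)/(8.26 + 1.75) = 229.3/10.01 = 22.91 mg/L.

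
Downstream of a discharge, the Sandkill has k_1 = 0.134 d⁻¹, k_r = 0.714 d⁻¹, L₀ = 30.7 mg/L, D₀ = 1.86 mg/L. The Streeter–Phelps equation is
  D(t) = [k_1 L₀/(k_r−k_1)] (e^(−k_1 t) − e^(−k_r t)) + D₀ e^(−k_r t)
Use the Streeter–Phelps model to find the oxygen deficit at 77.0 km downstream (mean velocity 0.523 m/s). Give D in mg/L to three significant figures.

Travel time t = x/v = 77.0 km / (0.523 m/s) = 77000 m / 0.523 m/s = 147200 s = 1.704 d.
k_1 L₀/(k_r−k_1) = 0.134×30.7/(0.714−0.134) = 4.114/0.5800 = 7.093 mg/L.
e^(−k_1 t) = e^(−0.134×1.704) = 0.7959; e^(−k_r t) = e^(−0.714×1.704) = 0.2962.
D = 7.093 × (0.7959 − 0.2962) + 1.86 × 0.2962 = 3.544 + 0.5510 = 4.095 mg/L.

D ≈ 4.09 mg/L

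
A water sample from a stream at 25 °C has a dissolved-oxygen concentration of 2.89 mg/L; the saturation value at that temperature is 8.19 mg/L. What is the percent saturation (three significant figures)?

35.3 % saturation

% saturation = C/C_s × 100 = 2.89/8.19 × 100 = 35.3 %.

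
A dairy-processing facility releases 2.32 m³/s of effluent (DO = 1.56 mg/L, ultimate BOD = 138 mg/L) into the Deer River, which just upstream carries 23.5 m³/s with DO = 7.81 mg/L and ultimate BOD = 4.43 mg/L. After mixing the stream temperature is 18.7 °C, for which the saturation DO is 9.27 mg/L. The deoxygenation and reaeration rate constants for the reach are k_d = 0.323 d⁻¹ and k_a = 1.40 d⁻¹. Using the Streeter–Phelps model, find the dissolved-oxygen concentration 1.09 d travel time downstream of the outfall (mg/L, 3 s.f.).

Mixed DO = (23.5×7.81 + 2.32×1.56)/(23.5+2.32) = 187.2/25.82 = 7.248 mg/L.
Mixed L₀ = (23.5×4.43 + 2.32×138)/(25.82) = 424.3/25.82 = 16.43 mg/L.
Initial deficit D₀ = C_s − DO₀ = 9.27 − 7.248 = 2.022 mg/L.
D(1.09) = [0.323×16.43/(1.40−0.323)](e^(−0.323×1.09) − e^(−1.40×1.09)) + 2.022 e^(−1.40×1.09)
= 4.928 × (0.7032 − 0.2174) + 2.022 × 0.2174 = 2.834 mg/L.
DO = 9.27 − 2.834 = 6.436 mg/L.

DO ≈ 6.44 mg/L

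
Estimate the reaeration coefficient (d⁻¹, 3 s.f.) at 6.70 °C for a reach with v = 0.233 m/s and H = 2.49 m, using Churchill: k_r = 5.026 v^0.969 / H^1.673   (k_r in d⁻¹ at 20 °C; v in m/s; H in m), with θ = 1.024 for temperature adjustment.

k_r ≈ 0.194 d⁻¹

k_r(20) = 5.026 × 0.233^0.969 / 2.49^1.673 = 5.026 × 0.2438 / 4.601 = 0.2663 d⁻¹.
k_r(6.70) = 0.2663 × 1.024^(6.70−20) = 0.2663 × 0.7295 = 0.1942 d⁻¹.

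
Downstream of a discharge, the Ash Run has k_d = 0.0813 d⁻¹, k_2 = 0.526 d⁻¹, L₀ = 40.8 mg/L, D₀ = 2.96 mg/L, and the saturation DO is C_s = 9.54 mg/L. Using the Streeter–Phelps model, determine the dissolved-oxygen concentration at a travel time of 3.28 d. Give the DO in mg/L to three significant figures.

DO ≈ 4.63 mg/L

k_d L₀/(k_2−k_d) = 0.0813×40.8/(0.526−0.0813) = 3.317/0.4447 = 7.459 mg/L.
e^(−k_d t) = e^(−0.0813×3.280) = 0.7659; e^(−k_2 t) = e^(−0.526×3.280) = 0.1781.
D = 7.459 × (0.7659 − 0.1781) + 2.96 × 0.1781 = 4.384 + 0.5272 = 4.912 mg/L.
DO = C_s − D = 9.54 − 4.912 = 4.628 mg/L.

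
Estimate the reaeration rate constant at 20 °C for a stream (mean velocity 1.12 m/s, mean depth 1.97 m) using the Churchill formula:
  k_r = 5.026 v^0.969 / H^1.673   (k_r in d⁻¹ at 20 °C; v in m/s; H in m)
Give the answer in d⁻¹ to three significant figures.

k_r ≈ 1.80 d⁻¹

k_r = 5.026 × 1.12^0.969 / 1.97^1.673 = 5.026 × 1.116 / 3.109 = 1.804 d⁻¹.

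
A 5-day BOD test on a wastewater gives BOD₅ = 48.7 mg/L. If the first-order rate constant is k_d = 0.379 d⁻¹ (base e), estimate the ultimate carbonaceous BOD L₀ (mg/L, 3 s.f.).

L₀ ≈ 57.3 mg/L

BOD₅ = L₀(1 − e^(−5k_d)) ⇒ L₀ = BOD₅ / (1 − e^(−5×0.379))
= 48.7 / (1 − 0.1503) = 48.7 / 0.8497 = 57.32 mg/L.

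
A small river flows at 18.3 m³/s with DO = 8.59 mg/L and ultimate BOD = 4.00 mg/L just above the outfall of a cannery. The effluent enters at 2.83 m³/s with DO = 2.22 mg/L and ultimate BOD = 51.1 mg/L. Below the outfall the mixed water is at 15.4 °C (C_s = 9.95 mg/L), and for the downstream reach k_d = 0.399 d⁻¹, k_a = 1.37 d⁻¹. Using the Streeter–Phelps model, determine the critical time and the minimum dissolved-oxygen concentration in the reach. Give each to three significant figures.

Mixed DO = (18.3×8.59 + 2.83×2.22)/(18.3+2.83) = 163.5/21.13 = 7.737 mg/L.
Mixed L₀ = (18.3×4.00 + 2.83×51.1)/(21.13) = 217.8/21.13 = 10.31 mg/L.
Initial deficit D₀ = C_s − DO₀ = 9.95 − 7.737 = 2.213 mg/L.
t_c = (1/0.9710) ln[(1.37/0.399)(1 − 2.213×0.9710/(0.399×10.31))] = 1.030 × ln(1.640) = 0.5092 d.
D_c = (0.399/1.37) × 10.31 × e^(−0.399×0.5092) = 0.2912 × 10.31 × 0.8161 = 2.450 mg/L.
Minimum DO = 9.95 − 2.450 = 7.500 mg/L.

t_c ≈ 0.509 d; minimum DO ≈ 7.50 mg/L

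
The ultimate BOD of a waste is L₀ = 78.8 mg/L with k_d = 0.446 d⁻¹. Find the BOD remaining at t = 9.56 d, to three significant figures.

L_t = L₀ e^(−k_d t) = 78.8 × e^(−0.446×9.56) = 78.8 × 0.01407 = 1.109 mg/L.

L ≈ 1.11 mg/L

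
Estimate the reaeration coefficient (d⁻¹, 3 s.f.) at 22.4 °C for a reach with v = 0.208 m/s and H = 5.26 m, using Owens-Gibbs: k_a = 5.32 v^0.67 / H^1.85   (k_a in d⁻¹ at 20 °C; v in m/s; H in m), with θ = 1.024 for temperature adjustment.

k_a ≈ 0.0912 d⁻¹

k_a(20) = 5.32 × 0.208^0.67 / 5.26^1.85 = 5.32 × 0.3492 / 21.57 = 0.08614 d⁻¹.
k_a(22.4) = 0.08614 × 1.024^(22.4−20) = 0.08614 × 1.059 = 0.09118 d⁻¹.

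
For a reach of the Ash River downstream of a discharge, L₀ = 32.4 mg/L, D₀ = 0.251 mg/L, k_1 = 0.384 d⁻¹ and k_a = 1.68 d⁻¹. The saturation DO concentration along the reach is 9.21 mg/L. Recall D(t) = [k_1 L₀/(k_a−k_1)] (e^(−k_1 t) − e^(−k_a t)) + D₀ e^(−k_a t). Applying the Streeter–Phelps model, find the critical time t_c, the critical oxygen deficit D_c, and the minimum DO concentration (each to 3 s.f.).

t_c ≈ 1.12 d; D_c ≈ 4.82 mg/L; min DO ≈ 4.39 mg/L

t_c = [1/(k_a−k_1)] ln[(k_a/k_1)(1 − D₀(k_a−k_1)/(k_1 L₀))]
= [1/(1.68−0.384)] ln[(1.68/0.384)(1 − 0.251×1.296/(0.384×32.4))]
= (1/1.296) ln[4.375 × 0.9739] = 0.7716 × ln(4.261) = 0.7716 × 1.449 = 1.118 d.
L(t_c) = L₀ e^(−k_1 t_c) = 32.4 × 0.6509 = 21.09 mg/L, and at the critical point k_a D_c = k_1 L, so D_c = (0.384/1.68) × 21.09 = 4.820 mg/L.
Minimum DO = C_s − D_c = 9.21 − 4.820 = 4.390 mg/L.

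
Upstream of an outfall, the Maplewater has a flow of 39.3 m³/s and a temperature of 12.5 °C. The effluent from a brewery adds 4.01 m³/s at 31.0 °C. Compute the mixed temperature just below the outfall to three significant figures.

Flow-weighted mixing: C = (Q_r C_r + Q_w C_w)/(Q_r + Q_w)
= (39.3×12.5 + 4.01×31.0)/(39.3 + 4.01) = 615.6/43.31 = 14.21 °C.

14.2 °C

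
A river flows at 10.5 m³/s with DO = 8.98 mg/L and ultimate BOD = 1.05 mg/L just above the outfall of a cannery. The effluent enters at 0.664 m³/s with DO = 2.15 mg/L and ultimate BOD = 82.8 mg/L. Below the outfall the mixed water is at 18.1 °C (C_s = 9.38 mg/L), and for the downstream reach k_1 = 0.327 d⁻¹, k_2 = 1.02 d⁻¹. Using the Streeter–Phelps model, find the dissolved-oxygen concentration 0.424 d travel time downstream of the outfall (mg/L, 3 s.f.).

Mixed DO = (10.5×8.98 + 0.664×2.15)/(10.5+0.664) = 95.72/11.16 = 8.574 mg/L.
Mixed L₀ = (10.5×1.05 + 0.664×82.8)/(11.16) = 66.00/11.16 = 5.912 mg/L.
Initial deficit D₀ = C_s − DO₀ = 9.38 − 8.574 = 0.8062 mg/L.
D(0.424) = [0.327×5.912/(1.02−0.327)](e^(−0.327×0.424) − e^(−1.02×0.424)) + 0.8062 e^(−1.02×0.424)
= 2.790 × (0.8705 − 0.6489) + 0.8062 × 0.6489 = 1.141 mg/L.
DO = 9.38 − 1.141 = 8.239 mg/L.

DO ≈ 8.24 mg/L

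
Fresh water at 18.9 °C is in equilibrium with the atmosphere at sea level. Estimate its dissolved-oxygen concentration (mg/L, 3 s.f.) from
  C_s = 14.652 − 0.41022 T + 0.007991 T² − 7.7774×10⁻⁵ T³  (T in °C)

C_s ≈ 9.23 mg/L

C_s = 14.652 − 0.41022×18.9 + 0.007991×18.9² − 7.7774×10⁻⁵×18.9³ = 9.228 mg/L.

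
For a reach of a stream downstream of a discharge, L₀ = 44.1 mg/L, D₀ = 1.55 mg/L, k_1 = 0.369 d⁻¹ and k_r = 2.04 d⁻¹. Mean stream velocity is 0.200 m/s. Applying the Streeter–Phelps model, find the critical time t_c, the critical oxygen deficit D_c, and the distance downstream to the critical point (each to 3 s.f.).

With k_r/k_1 = 5.528 and 1 − D₀(k_r−k_1)/(k_1 L₀) = 0.8408,
t_c = ln(5.528 × 0.8408) / (2.04 − 0.369) = ln(4.649) / 1.671 = 1.537/1.671 = 0.9195 d.
L(t_c) = L₀ e^(−k_1 t_c) = 44.1 × 0.7123 = 31.41 mg/L, and at the critical point k_r D_c = k_1 L, so D_c = (0.369/2.04) × 31.41 = 5.682 mg/L.
x_c = v t_c = 0.200 m/s × 0.9195 d × 86400 s/d = 15890 m ≈ 15.9 km.

t_c ≈ 0.920 d; D_c ≈ 5.68 mg/L; x_c ≈ 15.9 km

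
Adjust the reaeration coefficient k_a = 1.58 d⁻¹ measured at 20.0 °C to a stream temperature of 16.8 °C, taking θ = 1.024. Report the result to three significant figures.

k_a ≈ 1.46 d⁻¹

k_a(T₂) = k_a(T₁) · θ^(T₂−T₁) = 1.58 × 1.024^(16.8−20.0)
= 1.58 × 1.024^-3.20 = 1.58 × 0.9269 = 1.465 d⁻¹.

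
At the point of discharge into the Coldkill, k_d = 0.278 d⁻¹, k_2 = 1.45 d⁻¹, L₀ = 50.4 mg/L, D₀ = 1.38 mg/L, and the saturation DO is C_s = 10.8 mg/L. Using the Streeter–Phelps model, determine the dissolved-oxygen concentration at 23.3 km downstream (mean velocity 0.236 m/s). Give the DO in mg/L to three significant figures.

Travel time t = x/v = 23.3 km / (0.236 m/s) = 23300 m / 0.236 m/s = 98730 s = 1.143 d.
k_d L₀/(k_2−k_d) = 0.278×50.4/(1.45−0.278) = 14.01/1.172 = 11.95 mg/L.
e^(−k_d t) = e^(−0.278×1.143) = 0.7278; e^(−k_2 t) = e^(−1.45×1.143) = 0.1907.
D = 11.95 × (0.7278 − 0.1907) + 1.38 × 0.1907 = 6.421 + 0.2632 = 6.684 mg/L.
DO = C_s − D = 10.8 − 6.684 = 4.116 mg/L.

DO ≈ 4.12 mg/L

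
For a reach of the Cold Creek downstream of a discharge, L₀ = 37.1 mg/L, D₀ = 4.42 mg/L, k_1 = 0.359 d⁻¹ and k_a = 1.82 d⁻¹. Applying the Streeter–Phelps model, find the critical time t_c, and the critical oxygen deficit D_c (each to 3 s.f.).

t_c = [1/(k_a−k_1)] ln[(k_a/k_1)(1 − D₀(k_a−k_1)/(k_1 L₀))]
= [1/(1.82−0.359)] ln[(1.82/0.359)(1 − 4.42×1.461/(0.359×37.1))]
= (1/1.461) ln[5.070 × 0.5152] = 0.6845 × ln(2.612) = 0.6845 × 0.9600 = 0.6571 d.
D_c = (k_1/k_a) L₀ e^(−k_1 t_c) = (0.359/1.82) × 37.1 × e^(−0.359×0.6571) = 0.1973 × 37.1 × 0.7899 = 5.780 mg/L.

t_c ≈ 0.657 d; D_c ≈ 5.78 mg/L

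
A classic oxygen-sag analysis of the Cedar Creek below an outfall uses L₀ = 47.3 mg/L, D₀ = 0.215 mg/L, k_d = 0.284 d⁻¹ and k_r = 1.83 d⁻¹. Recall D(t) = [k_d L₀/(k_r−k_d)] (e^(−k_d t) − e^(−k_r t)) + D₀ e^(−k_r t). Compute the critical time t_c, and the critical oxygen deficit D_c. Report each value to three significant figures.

t_c ≈ 1.19 d; D_c ≈ 5.24 mg/L

With k_r/k_d = 6.444 and 1 − D₀(k_r−k_d)/(k_d L₀) = 0.9753,
t_c = ln(6.444 × 0.9753) / (1.83 − 0.284) = ln(6.284) / 1.546 = 1.838/1.546 = 1.189 d.
D_c = (k_d/k_r) L₀ e^(−k_d t_c) = (0.284/1.83) × 47.3 × e^(−0.284×1.189) = 0.1552 × 47.3 × 0.7134 = 5.237 mg/L.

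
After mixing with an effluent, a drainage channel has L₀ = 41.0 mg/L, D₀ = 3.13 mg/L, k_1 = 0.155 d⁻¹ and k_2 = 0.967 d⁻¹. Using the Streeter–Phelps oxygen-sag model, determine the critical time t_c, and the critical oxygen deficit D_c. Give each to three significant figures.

With k_2/k_1 = 6.239 and 1 − D₀(k_2−k_1)/(k_1 L₀) = 0.6001,
t_c = ln(6.239 × 0.6001) / (0.967 − 0.155) = ln(3.744) / 0.8120 = 1.320/0.8120 = 1.626 d.
D_c = (k_1/k_2) L₀ e^(−k_1 t_c) = (0.155/0.967) × 41.0 × e^(−0.155×1.626) = 0.1603 × 41.0 × 0.7773 = 5.108 mg/L.

t_c ≈ 1.63 d; D_c ≈ 5.11 mg/L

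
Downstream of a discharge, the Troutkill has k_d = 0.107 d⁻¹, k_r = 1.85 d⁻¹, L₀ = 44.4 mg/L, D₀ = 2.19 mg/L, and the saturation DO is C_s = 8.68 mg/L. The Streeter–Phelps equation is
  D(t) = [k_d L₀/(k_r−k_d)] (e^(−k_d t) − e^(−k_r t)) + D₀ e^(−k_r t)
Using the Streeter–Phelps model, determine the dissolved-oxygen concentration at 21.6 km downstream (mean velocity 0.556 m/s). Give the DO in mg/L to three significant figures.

Travel time t = x/v = 21.6 km / (0.556 m/s) = 21600 m / 0.556 m/s = 38850 s = 0.4496 d.
k_d L₀/(k_r−k_d) = 0.107×44.4/(1.85−0.107) = 4.751/1.743 = 2.726 mg/L.
e^(−k_d t) = e^(−0.107×0.4496) = 0.9530; e^(−k_r t) = e^(−1.85×0.4496) = 0.4353.
D = 2.726 × (0.9530 − 0.4353) + 2.19 × 0.4353 = 1.411 + 0.9532 = 2.364 mg/L.
DO = C_s − D = 8.68 − 2.364 = 6.316 mg/L.

DO ≈ 6.32 mg/L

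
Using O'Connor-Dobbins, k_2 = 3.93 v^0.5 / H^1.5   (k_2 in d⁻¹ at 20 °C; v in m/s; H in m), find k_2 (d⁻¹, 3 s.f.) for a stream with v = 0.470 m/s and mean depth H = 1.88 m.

k_2 ≈ 1.05 d⁻¹

k_2 = 3.93 × 0.470^0.5 / 1.88^1.5 = 3.93 × 0.6856 / 2.578 = 1.045 d⁻¹.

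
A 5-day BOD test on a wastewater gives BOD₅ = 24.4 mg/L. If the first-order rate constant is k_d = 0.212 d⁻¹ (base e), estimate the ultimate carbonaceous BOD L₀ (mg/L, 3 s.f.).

L₀ ≈ 37.3 mg/L

BOD₅ = L₀(1 − e^(−5k_d)) ⇒ L₀ = BOD₅ / (1 − e^(−5×0.212))
= 24.4 / (1 − 0.3465) = 24.4 / 0.6535 = 37.33 mg/L.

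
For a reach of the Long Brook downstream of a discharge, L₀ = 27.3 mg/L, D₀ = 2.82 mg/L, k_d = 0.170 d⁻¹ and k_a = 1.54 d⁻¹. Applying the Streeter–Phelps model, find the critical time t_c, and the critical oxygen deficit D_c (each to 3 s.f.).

With k_a/k_d = 9.059 and 1 − D₀(k_a−k_d)/(k_d L₀) = 0.1676,
t_c = ln(9.059 × 0.1676) / (1.54 − 0.170) = ln(1.518) / 1.370 = 0.4173/1.370 = 0.3046 d.
L(t_c) = L₀ e^(−k_d t_c) = 27.3 × 0.9495 = 25.92 mg/L, and at the critical point k_a D_c = k_d L, so D_c = (0.170/1.54) × 25.92 = 2.862 mg/L.

t_c ≈ 0.305 d; D_c ≈ 2.86 mg/L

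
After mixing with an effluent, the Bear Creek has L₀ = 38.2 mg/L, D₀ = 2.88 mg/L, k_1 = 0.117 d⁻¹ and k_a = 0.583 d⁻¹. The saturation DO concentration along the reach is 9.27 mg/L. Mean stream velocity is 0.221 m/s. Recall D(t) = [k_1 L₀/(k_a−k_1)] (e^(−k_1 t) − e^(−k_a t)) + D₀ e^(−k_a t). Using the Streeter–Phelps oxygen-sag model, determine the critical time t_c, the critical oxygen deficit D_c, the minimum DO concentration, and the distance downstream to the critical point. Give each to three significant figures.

With k_a/k_1 = 4.983 and 1 − D₀(k_a−k_1)/(k_1 L₀) = 0.6997,
t_c = ln(4.983 × 0.6997) / (0.583 − 0.117) = ln(3.487) / 0.4660 = 1.249/0.4660 = 2.680 d.
D_c = (k_1/k_a) L₀ e^(−k_1 t_c) = (0.117/0.583) × 38.2 × e^(−0.117×2.680) = 0.2007 × 38.2 × 0.7308 = 5.603 mg/L.
Minimum DO = C_s − D_c = 9.27 − 5.603 = 3.667 mg/L.
x_c = v t_c = 0.221 m/s × 2.680 d × 86400 s/d = 51180 m ≈ 51.2 km.

t_c ≈ 2.68 d; D_c ≈ 5.60 mg/L; min DO ≈ 3.67 mg/L; x_c ≈ 51.2 km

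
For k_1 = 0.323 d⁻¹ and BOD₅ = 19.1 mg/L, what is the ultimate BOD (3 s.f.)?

L₀ ≈ 23.8 mg/L

BOD₅ = L₀(1 − e^(−5k_1)) ⇒ L₀ = BOD₅ / (1 − e^(−5×0.323))
= 19.1 / (1 − 0.1989) = 19.1 / 0.8011 = 23.84 mg/L.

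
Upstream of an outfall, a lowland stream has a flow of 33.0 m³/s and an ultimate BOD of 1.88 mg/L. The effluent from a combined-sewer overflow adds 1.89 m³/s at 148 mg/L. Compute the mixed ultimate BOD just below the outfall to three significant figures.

9.80 mg/L

Flow-weighted mixing: C = (Q_r C_r + Q_w C_w)/(Q_r + Q_w)
= (33.0×1.88 + 1.89×148)/(33.0 + 1.89) = 341.8/34.89 = 9.795 mg/L.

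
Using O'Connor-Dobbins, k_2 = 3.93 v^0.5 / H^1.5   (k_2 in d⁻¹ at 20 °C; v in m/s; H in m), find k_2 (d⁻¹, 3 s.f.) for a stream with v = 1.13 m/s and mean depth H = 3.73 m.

k_2 = 3.93 × 1.13^0.5 / 3.73^1.5 = 3.93 × 1.063 / 7.204 = 0.5799 d⁻¹.

k_2 ≈ 0.580 d⁻¹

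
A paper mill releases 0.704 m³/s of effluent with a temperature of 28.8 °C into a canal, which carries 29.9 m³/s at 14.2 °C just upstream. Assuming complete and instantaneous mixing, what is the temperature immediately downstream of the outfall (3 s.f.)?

14.5 °C

Flow-weighted mixing: C = (Q_r C_r + Q_w C_w)/(Q_r + Q_w)
= (29.9×14.2 + 0.704×28.8)/(29.9 + 0.704) = 444.9/30.60 = 14.54 °C.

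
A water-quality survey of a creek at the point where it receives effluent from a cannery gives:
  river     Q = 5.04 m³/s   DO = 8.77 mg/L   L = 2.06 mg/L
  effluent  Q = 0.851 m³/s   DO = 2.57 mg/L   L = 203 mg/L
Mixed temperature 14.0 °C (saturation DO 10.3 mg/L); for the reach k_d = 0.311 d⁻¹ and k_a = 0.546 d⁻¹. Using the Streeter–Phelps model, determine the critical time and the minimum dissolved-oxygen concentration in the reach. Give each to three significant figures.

t_c ≈ 2.14 d; minimum DO ≈ 1.19 mg/L

Mixed DO = (5.04×8.77 + 0.851×2.57)/(5.04+0.851) = 46.39/5.891 = 7.874 mg/L.
Mixed L₀ = (5.04×2.06 + 0.851×203)/(5.891) = 183.1/5.891 = 31.09 mg/L.
Initial deficit D₀ = C_s − DO₀ = 10.3 − 7.874 = 2.426 mg/L.
t_c = (1/0.2350) ln[(0.546/0.311)(1 − 2.426×0.2350/(0.311×31.09))] = 4.255 × ln(1.652) = 2.136 d.
D_c = (0.311/0.546) × 31.09 × e^(−0.311×2.136) = 0.5696 × 31.09 × 0.5146 = 9.112 mg/L.
Minimum DO = 10.3 − 9.112 = 1.188 mg/L.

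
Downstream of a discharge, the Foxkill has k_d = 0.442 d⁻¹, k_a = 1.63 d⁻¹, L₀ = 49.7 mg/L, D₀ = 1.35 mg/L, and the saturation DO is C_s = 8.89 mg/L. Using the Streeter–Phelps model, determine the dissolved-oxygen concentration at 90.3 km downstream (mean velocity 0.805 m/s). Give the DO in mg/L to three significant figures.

DO ≈ 0.538 mg/L

Travel time t = x/v = 90.3 km / (0.805 m/s) = 90300 m / 0.805 m/s = 112200 s = 1.298 d.
k_d L₀/(k_a−k_d) = 0.442×49.7/(1.63−0.442) = 21.97/1.188 = 18.49 mg/L.
e^(−k_d t) = e^(−0.442×1.298) = 0.5634; e^(−k_a t) = e^(−1.63×1.298) = 0.1205.
D = 18.49 × (0.5634 − 0.1205) + 1.35 × 0.1205 = 8.189 + 0.1627 = 8.352 mg/L.
DO = C_s − D = 8.89 − 8.352 = 0.5382 mg/L.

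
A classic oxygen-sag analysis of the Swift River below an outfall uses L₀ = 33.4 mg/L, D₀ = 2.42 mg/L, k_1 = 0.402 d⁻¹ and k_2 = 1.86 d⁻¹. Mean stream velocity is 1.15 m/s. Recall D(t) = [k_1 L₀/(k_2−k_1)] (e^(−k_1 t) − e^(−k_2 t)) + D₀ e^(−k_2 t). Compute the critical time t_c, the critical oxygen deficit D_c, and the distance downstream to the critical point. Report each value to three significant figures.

t_c = [1/(k_2−k_1)] ln[(k_2/k_1)(1 − D₀(k_2−k_1)/(k_1 L₀))]
= [1/(1.86−0.402)] ln[(1.86/0.402)(1 − 2.42×1.458/(0.402×33.4))]
= (1/1.458) ln[4.627 × 0.7372] = 0.6859 × ln(3.411) = 0.6859 × 1.227 = 0.8416 d.
L(t_c) = L₀ e^(−k_1 t_c) = 33.4 × 0.7130 = 23.81 mg/L, and at the critical point k_2 D_c = k_1 L, so D_c = (0.402/1.86) × 23.81 = 5.147 mg/L.
x_c = v t_c = 1.15 m/s × 0.8416 d × 86400 s/d = 83620 m ≈ 83.6 km.

t_c ≈ 0.842 d; D_c ≈ 5.15 mg/L; x_c ≈ 83.6 km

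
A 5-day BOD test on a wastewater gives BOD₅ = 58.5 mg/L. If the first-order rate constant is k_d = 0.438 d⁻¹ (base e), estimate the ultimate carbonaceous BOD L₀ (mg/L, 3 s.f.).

L₀ ≈ 65.9 mg/L

BOD₅ = L₀(1 − e^(−5k_d)) ⇒ L₀ = BOD₅ / (1 − e^(−5×0.438))
= 58.5 / (1 − 0.1119) = 58.5 / 0.8881 = 65.87 mg/L.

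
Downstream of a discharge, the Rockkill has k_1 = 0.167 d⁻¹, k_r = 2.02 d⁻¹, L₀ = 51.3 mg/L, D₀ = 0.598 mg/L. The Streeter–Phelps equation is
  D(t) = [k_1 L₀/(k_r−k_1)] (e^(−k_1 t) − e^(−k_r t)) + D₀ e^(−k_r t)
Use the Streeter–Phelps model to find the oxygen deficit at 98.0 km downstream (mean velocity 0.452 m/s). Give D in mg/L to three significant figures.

D ≈ 3.02 mg/L

Travel time t = x/v = 98.0 km / (0.452 m/s) = 98000 m / 0.452 m/s = 216800 s = 2.509 d.
k_1 L₀/(k_r−k_1) = 0.167×51.3/(2.02−0.167) = 8.567/1.853 = 4.623 mg/L.
e^(−k_1 t) = e^(−0.167×2.509) = 0.6577; e^(−k_r t) = e^(−2.02×2.509) = 0.006288.
D = 4.623 × (0.6577 − 0.006288) + 0.598 × 0.006288 = 3.012 + 0.003761 = 3.015 mg/L.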